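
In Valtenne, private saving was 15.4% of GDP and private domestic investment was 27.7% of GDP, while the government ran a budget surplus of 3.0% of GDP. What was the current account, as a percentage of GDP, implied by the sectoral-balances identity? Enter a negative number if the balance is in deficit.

By the sectoral-balances identity, CA = (S_private - I) + (T - G).
Private balance = 15.4 - 27.7 = -12.3
Government balance (T - G) = 3.0
CA = -12.3 + 3.0 = -9.3

-9.3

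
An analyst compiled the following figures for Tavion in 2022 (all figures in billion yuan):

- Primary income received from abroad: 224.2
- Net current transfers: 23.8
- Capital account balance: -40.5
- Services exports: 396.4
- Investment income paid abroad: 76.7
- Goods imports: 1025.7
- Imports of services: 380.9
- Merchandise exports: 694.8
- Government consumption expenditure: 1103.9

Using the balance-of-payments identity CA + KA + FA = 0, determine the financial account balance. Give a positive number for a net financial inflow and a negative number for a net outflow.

Goods balance = 694.8 - 1025.7 = -330.9
Services balance = 396.4 - 380.9 = 15.5
Trade balance (goods + services) = -330.9 + 15.5 = -315.4
Net primary income = 224.2 - 76.7 = 147.5
Net secondary income = 23.8
Current account = -315.4 + 147.5 + 23.8 = -144.1
Financial account = -(-144.1 + (-40.5)) = 184.6

184.6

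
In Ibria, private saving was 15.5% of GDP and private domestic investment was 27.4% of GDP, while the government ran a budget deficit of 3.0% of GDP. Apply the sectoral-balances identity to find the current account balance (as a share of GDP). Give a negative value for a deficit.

-14.9

By the sectoral-balances identity, CA = (S_private - I) + (T - G).
Private balance = 15.5 - 27.4 = -11.9
Government balance (T - G) = -3.0
CA = -11.9 + (-3.0) = -14.9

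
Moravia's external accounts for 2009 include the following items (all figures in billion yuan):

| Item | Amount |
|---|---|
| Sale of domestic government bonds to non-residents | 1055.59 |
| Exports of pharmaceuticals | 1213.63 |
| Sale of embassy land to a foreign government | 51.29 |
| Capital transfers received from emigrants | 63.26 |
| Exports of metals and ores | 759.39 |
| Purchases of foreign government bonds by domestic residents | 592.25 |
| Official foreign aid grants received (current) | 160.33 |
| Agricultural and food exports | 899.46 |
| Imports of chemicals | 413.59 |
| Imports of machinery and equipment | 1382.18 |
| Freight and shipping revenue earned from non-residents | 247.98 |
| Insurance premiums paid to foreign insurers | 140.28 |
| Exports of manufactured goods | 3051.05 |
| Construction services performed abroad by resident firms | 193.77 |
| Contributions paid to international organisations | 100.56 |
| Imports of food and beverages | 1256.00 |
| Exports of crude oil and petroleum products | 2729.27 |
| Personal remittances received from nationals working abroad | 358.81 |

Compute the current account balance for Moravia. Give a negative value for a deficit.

Goods: 899.46 - 1382.18 + 1213.63 + 759.39 + 3051.05 + 2729.27 - 1256.00 - 413.59 = 5601.03
Services: 247.98 + 193.77 - 140.28 = 301.47
Secondary income: -100.56 + 160.33 + 358.81 = 418.58
Current account = 5601.03 + 301.47 + 418.58 = 6321.08
(Excluded from the current account — financial account: sale of domestic government bonds to non-residents 1055.59, purchases of foreign government bonds by domestic residents 592.25; capital account: sale of embassy land to a foreign government 51.29, capital transfers received from emigrants 63.26.)

6321.08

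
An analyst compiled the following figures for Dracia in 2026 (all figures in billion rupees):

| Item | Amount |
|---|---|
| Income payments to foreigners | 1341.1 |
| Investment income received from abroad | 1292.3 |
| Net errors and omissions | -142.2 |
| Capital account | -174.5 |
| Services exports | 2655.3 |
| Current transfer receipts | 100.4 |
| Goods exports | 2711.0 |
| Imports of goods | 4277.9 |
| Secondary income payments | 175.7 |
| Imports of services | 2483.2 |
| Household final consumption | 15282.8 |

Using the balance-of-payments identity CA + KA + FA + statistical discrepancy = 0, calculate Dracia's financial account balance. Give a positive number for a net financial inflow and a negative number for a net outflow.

1835.6

Goods balance = 2711.0 - 4277.9 = -1566.9
Services balance = 2655.3 - 2483.2 = 172.1
Trade balance (goods + services) = -1566.9 + 172.1 = -1394.8
Net primary income = 1292.3 - 1341.1 = -48.8
Net secondary income = 100.4 - 175.7 = -75.3
Current account = -1394.8 + (-48.8) + (-75.3) = -1518.9
Financial account = -(-1518.9 + (-174.5) + (-142.2)) = 1835.6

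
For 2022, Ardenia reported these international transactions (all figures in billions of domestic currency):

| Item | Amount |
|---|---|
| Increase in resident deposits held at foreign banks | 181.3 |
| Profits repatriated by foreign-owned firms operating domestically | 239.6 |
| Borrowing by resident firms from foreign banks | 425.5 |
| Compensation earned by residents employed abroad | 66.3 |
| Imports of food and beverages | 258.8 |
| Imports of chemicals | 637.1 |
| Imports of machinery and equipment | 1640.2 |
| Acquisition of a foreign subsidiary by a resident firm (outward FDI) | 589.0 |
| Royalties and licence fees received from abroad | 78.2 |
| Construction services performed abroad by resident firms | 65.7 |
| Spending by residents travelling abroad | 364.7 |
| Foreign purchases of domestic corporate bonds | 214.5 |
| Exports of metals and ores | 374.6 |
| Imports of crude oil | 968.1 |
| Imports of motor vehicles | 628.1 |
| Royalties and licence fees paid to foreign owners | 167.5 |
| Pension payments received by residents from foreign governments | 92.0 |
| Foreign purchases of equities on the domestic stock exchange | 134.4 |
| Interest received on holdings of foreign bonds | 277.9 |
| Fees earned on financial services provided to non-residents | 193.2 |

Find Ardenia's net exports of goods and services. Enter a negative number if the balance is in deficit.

Goods: 374.6 - 258.8 - 968.1 - 637.1 - 1640.2 - 628.1 = -3757.7
Services: 193.2 - 167.5 - 364.7 + 78.2 + 65.7 = -195.1
Trade balance = -3757.7 + (-195.1) = -3952.8
(Excluded from the trade balance — financial account: increase in resident deposits held at foreign banks 181.3, borrowing by resident firms from foreign banks 425.5, acquisition of a foreign subsidiary by a resident firm (outward FDI) 589.0, foreign purchases of domestic corporate bonds 214.5, foreign purchases of equities on the domestic stock exchange 134.4; primary income: profits repatriated by foreign-owned firms operating domestically 239.6, compensation earned by residents employed abroad 66.3, interest received on holdings of foreign bonds 277.9; secondary income: pension payments received by residents from foreign governments 92.0.)

-3952.8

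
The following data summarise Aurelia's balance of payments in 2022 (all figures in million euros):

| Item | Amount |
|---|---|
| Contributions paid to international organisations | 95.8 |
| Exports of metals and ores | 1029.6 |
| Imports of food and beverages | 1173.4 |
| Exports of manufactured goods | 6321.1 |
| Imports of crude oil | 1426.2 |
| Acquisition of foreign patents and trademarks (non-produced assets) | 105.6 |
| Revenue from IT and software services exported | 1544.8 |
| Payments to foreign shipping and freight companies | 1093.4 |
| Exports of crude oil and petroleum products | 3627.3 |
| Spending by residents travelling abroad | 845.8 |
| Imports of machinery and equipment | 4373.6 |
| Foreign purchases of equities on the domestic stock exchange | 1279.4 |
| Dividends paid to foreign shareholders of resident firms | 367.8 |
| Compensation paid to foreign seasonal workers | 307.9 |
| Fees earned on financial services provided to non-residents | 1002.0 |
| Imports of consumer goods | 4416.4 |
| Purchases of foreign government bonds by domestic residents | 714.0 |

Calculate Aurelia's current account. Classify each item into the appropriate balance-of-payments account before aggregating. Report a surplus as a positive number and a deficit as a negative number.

-575.5

Goods: 3627.3 + 6321.1 - 4373.6 - 4416.4 - 1173.4 - 1426.2 + 1029.6 = -411.6
Services: -845.8 - 1093.4 + 1544.8 + 1002.0 = 607.6
Primary income: -307.9 - 367.8 = -675.7
Secondary income: -95.8
Current account = (-411.6) + 607.6 + (-675.7) + (-95.8) = -575.5
(Excluded from the current account — capital account: acquisition of foreign patents and trademarks (non-produced assets) 105.6; financial account: foreign purchases of equities on the domestic stock exchange 1279.4, purchases of foreign government bonds by domestic residents 714.0.)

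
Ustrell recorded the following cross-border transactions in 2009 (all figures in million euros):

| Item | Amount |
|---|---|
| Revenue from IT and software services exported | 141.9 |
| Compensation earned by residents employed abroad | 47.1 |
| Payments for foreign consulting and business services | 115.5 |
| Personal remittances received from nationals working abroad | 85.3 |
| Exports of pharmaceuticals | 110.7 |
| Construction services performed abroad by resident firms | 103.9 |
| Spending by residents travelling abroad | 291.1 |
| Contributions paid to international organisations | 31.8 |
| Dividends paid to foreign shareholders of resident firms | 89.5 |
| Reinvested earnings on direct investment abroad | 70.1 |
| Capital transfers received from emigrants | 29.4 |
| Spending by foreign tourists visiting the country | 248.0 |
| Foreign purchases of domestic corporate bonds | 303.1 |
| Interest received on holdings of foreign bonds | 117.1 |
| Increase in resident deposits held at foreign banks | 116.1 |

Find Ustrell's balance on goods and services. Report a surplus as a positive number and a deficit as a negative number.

Goods: 110.7
Services: 248.0 - 291.1 - 115.5 + 103.9 + 141.9 = 87.2
Trade balance = 110.7 + 87.2 = 197.9
(Excluded from the trade balance — primary income: compensation earned by residents employed abroad 47.1, dividends paid to foreign shareholders of resident firms 89.5, reinvested earnings on direct investment abroad 70.1, interest received on holdings of foreign bonds 117.1; secondary income: personal remittances received from nationals working abroad 85.3, contributions paid to international organisations 31.8; capital account: capital transfers received from emigrants 29.4; financial account: foreign purchases of domestic corporate bonds 303.1, increase in resident deposits held at foreign banks 116.1.)

197.9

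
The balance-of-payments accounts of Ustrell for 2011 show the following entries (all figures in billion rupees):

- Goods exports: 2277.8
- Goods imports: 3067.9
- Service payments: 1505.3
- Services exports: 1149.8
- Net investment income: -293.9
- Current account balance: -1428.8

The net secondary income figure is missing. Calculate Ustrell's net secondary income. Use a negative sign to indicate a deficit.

10.7

Current account = goods balance + services balance + net primary income + net secondary income
Sum of the known components = -1439.5
Net secondary income = CA - (known components) = -1428.8 - (-1439.5) = 10.7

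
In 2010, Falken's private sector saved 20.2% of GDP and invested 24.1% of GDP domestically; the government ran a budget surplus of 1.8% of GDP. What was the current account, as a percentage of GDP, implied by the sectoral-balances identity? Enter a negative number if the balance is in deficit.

By the sectoral-balances identity, CA = (S_private - I) + (T - G).
Private balance = 20.2 - 24.1 = -3.9
Government balance (T - G) = 1.8
CA = -3.9 + 1.8 = -2.1

-2.1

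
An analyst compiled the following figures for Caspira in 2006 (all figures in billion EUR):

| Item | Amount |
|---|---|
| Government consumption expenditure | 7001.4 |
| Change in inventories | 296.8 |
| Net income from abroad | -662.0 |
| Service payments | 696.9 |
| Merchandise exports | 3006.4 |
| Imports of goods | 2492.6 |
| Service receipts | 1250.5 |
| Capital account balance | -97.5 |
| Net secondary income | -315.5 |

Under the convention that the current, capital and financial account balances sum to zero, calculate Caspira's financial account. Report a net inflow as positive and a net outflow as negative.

7.6

Goods balance = 3006.4 - 2492.6 = 513.8
Services balance = 1250.5 - 696.9 = 553.6
Trade balance (goods + services) = 513.8 + 553.6 = 1067.4
Net primary income = -662.0
Net secondary income = -315.5
Current account = 1067.4 + (-662.0) + (-315.5) = 89.9
Financial account = -(89.9 + (-97.5)) = 7.6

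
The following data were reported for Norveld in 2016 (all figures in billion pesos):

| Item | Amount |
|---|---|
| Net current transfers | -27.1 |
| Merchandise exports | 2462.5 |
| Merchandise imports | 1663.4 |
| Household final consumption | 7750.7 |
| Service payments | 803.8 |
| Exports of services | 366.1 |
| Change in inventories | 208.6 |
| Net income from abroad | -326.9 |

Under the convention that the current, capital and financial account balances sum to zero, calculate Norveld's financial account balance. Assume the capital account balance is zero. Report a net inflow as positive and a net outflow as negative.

-7.4

Goods balance = 2462.5 - 1663.4 = 799.1
Services balance = 366.1 - 803.8 = -437.7
Trade balance (goods + services) = 799.1 + (-437.7) = 361.4
Net primary income = -326.9
Net secondary income = -27.1
Current account = 361.4 + (-326.9) + (-27.1) = 7.4
Financial account = -(7.4) = -7.4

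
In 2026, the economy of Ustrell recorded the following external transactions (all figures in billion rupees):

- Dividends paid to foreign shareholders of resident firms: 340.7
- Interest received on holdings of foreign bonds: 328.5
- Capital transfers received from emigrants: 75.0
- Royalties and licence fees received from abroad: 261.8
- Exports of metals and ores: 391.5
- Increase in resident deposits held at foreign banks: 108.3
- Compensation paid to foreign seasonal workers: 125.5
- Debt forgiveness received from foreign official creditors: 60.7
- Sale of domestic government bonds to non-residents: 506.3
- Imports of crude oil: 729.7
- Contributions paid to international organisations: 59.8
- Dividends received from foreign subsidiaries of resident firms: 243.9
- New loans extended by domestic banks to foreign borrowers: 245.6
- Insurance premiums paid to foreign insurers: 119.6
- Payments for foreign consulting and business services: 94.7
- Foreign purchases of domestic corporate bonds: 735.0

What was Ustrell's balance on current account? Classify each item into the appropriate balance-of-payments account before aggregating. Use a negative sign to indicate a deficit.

Goods: 391.5 - 729.7 = -338.2
Services: -94.7 + 261.8 - 119.6 = 47.5
Primary income: 328.5 - 340.7 + 243.9 - 125.5 = 106.2
Secondary income: -59.8
Current account = (-338.2) + 47.5 + 106.2 + (-59.8) = -244.3
(Excluded from the current account — capital account: capital transfers received from emigrants 75.0, debt forgiveness received from foreign official creditors 60.7; financial account: increase in resident deposits held at foreign banks 108.3, sale of domestic government bonds to non-residents 506.3, new loans extended by domestic banks to foreign borrowers 245.6, foreign purchases of domestic corporate bonds 735.0.)

-244.3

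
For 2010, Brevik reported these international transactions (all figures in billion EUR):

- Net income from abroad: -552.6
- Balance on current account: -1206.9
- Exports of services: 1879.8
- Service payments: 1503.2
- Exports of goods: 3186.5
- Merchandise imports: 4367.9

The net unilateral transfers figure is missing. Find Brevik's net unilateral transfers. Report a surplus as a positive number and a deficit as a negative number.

Current account = goods balance + services balance + net primary income + net secondary income
Sum of the known components = -1357.4
Net unilateral transfers = CA - (known components) = -1206.9 - (-1357.4) = 150.5

150.5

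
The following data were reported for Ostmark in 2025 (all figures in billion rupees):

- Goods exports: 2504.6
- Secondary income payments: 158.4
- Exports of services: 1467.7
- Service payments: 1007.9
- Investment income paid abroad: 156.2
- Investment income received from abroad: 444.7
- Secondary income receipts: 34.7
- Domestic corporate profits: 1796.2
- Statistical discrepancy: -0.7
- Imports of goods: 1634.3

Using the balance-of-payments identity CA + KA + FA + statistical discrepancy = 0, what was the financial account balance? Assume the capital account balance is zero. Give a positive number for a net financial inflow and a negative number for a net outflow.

-1494.2

Goods balance = 2504.6 - 1634.3 = 870.3
Services balance = 1467.7 - 1007.9 = 459.8
Trade balance (goods + services) = 870.3 + 459.8 = 1330.1
Net primary income = 444.7 - 156.2 = 288.5
Net secondary income = 34.7 - 158.4 = -123.7
Current account = 1330.1 + 288.5 + (-123.7) = 1494.9
Financial account = -(1494.9 + (-0.7)) = -1494.2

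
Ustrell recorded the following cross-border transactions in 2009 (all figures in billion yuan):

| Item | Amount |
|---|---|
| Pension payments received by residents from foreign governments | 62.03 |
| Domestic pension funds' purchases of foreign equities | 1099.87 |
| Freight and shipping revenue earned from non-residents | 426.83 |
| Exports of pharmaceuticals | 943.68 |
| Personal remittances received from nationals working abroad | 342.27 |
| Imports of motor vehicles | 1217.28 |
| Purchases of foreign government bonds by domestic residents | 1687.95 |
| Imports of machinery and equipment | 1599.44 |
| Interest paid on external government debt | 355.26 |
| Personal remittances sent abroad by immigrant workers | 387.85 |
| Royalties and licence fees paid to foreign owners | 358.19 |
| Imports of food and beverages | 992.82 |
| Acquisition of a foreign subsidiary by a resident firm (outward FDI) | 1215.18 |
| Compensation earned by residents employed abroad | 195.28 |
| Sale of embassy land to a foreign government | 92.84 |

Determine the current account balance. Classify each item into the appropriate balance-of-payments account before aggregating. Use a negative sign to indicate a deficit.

Goods: -1217.28 - 992.82 + 943.68 - 1599.44 = -2865.86
Services: 426.83 - 358.19 = 68.64
Primary income: -355.26 + 195.28 = -159.98
Secondary income: -387.85 + 342.27 + 62.03 = 16.45
Current account = (-2865.86) + 68.64 + (-159.98) + 16.45 = -2940.75
(Excluded from the current account — financial account: domestic pension funds' purchases of foreign equities 1099.87, purchases of foreign government bonds by domestic residents 1687.95, acquisition of a foreign subsidiary by a resident firm (outward FDI) 1215.18; capital account: sale of embassy land to a foreign government 92.84.)

-2940.75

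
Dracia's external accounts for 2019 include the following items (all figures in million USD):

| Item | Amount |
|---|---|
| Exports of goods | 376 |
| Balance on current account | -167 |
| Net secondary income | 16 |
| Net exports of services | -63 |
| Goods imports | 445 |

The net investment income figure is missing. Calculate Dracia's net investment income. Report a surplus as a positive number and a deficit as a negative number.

-51

Current account = goods balance + services balance + net primary income + net secondary income
Sum of the known components = -116
Net investment income = CA - (known components) = -167 - (-116) = -51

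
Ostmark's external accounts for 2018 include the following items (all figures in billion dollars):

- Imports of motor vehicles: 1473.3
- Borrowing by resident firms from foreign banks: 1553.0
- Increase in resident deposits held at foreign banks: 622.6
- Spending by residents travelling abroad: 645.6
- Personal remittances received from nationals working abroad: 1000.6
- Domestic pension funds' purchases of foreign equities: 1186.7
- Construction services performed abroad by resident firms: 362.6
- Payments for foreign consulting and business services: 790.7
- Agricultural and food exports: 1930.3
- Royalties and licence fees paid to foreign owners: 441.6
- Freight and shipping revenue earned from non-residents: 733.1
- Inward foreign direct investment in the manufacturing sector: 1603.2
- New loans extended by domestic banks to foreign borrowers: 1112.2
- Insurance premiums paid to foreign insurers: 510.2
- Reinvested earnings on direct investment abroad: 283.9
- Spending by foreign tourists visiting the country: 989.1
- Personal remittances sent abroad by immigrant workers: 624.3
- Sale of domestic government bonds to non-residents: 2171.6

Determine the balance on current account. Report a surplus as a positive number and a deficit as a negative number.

813.9

Goods: -1473.3 + 1930.3 = 457.0
Services: -645.6 + 733.1 - 441.6 - 510.2 + 989.1 - 790.7 + 362.6 = -303.3
Primary income: 283.9
Secondary income: 1000.6 - 624.3 = 376.3
Current account = 457.0 + (-303.3) + 283.9 + 376.3 = 813.9
(Excluded from the current account — financial account: borrowing by resident firms from foreign banks 1553.0, increase in resident deposits held at foreign banks 622.6, domestic pension funds' purchases of foreign equities 1186.7, inward foreign direct investment in the manufacturing sector 1603.2, new loans extended by domestic banks to foreign borrowers 1112.2, sale of domestic government bonds to non-residents 2171.6.)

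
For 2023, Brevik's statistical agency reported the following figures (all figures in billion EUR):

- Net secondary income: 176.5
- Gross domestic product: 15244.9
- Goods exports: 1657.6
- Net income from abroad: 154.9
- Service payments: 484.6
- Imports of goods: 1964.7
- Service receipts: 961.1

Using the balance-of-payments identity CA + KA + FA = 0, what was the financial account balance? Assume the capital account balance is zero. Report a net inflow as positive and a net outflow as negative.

-500.8

Goods balance = 1657.6 - 1964.7 = -307.1
Services balance = 961.1 - 484.6 = 476.5
Trade balance (goods + services) = -307.1 + 476.5 = 169.4
Net primary income = 154.9
Net secondary income = 176.5
Current account = 169.4 + 154.9 + 176.5 = 500.8
Financial account = -(500.8) = -500.8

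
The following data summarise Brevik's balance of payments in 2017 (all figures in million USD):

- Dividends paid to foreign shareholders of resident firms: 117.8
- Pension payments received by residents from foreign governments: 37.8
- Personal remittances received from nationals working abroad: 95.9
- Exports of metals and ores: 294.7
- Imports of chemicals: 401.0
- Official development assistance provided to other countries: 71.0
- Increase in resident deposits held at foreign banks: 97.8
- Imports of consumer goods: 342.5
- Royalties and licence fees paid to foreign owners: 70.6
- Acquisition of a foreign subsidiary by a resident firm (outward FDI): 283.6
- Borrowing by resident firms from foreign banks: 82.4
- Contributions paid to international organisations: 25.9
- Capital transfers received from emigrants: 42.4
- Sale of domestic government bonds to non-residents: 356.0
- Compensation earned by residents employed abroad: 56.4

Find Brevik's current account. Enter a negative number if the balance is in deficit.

Goods: 294.7 - 342.5 - 401.0 = -448.8
Services: -70.6
Primary income: -117.8 + 56.4 = -61.4
Secondary income: 37.8 - 25.9 - 71.0 + 95.9 = 36.8
Current account = (-448.8) + (-70.6) + (-61.4) + 36.8 = -544.0
(Excluded from the current account — financial account: increase in resident deposits held at foreign banks 97.8, acquisition of a foreign subsidiary by a resident firm (outward FDI) 283.6, borrowing by resident firms from foreign banks 82.4, sale of domestic government bonds to non-residents 356.0; capital account: capital transfers received from emigrants 42.4.)

-544.0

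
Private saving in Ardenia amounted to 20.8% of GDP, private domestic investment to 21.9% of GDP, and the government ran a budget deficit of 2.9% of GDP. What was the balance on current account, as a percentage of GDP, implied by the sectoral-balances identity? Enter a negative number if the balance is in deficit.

By the sectoral-balances identity, CA = (S_private - I) + (T - G).
Private balance = 20.8 - 21.9 = -1.1
Government balance (T - G) = -2.9
CA = -1.1 + (-2.9) = -4.0

-4.0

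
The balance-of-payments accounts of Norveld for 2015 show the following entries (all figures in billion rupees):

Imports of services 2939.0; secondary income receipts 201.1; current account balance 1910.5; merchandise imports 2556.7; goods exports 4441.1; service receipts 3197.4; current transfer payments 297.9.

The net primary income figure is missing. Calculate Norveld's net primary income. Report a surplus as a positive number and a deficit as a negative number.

Current account = goods balance + services balance + net primary income + net secondary income
Sum of the known components = 2046.0
Net primary income = CA - (known components) = 1910.5 - 2046.0 = -135.5

-135.5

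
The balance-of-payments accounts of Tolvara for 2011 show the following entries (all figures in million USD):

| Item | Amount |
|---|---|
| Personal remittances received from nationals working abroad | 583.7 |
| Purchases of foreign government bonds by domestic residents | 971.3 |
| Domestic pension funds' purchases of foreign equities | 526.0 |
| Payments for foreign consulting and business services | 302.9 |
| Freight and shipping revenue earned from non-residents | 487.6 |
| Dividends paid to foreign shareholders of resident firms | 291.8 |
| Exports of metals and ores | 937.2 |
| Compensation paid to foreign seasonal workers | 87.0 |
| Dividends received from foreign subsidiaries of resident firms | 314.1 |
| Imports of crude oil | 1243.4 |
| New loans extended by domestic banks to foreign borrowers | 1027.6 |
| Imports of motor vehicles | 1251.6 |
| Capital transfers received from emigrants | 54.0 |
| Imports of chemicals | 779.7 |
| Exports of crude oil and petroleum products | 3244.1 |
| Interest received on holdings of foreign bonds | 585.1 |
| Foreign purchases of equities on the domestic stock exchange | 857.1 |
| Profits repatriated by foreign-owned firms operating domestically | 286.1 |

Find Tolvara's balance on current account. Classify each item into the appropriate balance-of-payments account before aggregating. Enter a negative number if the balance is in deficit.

1909.3

Goods: -1251.6 - 779.7 + 937.2 - 1243.4 + 3244.1 = 906.6
Services: -302.9 + 487.6 = 184.7
Primary income: 585.1 - 87.0 + 314.1 - 291.8 - 286.1 = 234.3
Secondary income: 583.7
Current account = 906.6 + 184.7 + 234.3 + 583.7 = 1909.3
(Excluded from the current account — financial account: purchases of foreign government bonds by domestic residents 971.3, domestic pension funds' purchases of foreign equities 526.0, new loans extended by domestic banks to foreign borrowers 1027.6, foreign purchases of equities on the domestic stock exchange 857.1; capital account: capital transfers received from emigrants 54.0.)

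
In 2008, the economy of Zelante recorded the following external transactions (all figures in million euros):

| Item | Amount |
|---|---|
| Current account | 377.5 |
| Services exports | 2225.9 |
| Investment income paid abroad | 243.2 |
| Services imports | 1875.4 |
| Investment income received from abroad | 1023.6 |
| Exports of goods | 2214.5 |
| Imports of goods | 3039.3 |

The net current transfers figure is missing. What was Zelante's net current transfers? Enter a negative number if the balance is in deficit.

Current account = goods balance + services balance + net primary income + net secondary income
Sum of the known components = 306.1
Net current transfers = CA - (known components) = 377.5 - 306.1 = 71.4

71.4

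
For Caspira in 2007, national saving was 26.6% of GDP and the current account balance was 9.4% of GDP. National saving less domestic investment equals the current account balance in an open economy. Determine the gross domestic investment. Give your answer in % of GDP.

17.2

S - I = CA (net lending to the rest of the world).
I = S - CA = 26.6 - 9.4 = 17.2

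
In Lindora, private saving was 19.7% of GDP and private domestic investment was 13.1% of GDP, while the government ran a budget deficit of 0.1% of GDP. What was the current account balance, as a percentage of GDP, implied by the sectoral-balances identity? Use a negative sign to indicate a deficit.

6.5

By the sectoral-balances identity, CA = (S_private - I) + (T - G).
Private balance = 19.7 - 13.1 = 6.6
Government balance (T - G) = -0.1
CA = 6.6 + (-0.1) = 6.5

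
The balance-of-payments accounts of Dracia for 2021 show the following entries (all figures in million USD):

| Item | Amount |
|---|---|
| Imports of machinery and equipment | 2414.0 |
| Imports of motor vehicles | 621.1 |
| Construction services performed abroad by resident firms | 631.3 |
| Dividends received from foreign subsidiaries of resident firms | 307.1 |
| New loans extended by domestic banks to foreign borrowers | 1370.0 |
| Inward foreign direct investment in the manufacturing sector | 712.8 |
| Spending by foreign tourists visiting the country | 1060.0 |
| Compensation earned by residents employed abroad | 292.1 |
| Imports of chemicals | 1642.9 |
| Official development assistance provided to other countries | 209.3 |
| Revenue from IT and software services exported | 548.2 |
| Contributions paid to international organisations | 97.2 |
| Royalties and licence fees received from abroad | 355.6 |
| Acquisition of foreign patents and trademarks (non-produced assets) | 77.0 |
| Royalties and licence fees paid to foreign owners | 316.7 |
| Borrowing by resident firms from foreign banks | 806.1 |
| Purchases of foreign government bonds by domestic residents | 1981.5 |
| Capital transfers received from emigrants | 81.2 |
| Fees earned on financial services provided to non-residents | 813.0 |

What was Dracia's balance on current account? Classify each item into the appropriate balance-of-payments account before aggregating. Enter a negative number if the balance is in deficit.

Goods: -2414.0 - 621.1 - 1642.9 = -4678.0
Services: 1060.0 + 813.0 + 631.3 - 316.7 + 355.6 + 548.2 = 3091.4
Primary income: 307.1 + 292.1 = 599.2
Secondary income: -209.3 - 97.2 = -306.5
Current account = (-4678.0) + 3091.4 + 599.2 + (-306.5) = -1293.9
(Excluded from the current account — financial account: new loans extended by domestic banks to foreign borrowers 1370.0, inward foreign direct investment in the manufacturing sector 712.8, borrowing by resident firms from foreign banks 806.1, purchases of foreign government bonds by domestic residents 1981.5; capital account: acquisition of foreign patents and trademarks (non-produced assets) 77.0, capital transfers received from emigrants 81.2.)

-1293.9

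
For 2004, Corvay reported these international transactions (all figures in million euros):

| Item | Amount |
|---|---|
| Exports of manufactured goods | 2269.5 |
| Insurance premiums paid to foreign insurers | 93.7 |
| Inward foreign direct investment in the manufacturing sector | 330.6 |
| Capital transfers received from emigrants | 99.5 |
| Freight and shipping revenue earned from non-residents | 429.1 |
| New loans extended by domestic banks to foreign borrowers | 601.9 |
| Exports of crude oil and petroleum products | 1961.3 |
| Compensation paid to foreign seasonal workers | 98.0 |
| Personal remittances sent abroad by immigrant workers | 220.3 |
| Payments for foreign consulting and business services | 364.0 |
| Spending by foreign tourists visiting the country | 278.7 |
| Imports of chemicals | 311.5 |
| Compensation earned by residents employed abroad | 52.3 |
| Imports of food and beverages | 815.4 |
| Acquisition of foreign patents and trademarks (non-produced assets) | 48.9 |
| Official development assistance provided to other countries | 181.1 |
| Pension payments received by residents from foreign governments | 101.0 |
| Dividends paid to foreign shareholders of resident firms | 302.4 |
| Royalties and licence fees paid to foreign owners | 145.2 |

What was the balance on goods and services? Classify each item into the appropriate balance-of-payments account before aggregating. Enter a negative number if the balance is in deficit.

Goods: 1961.3 - 815.4 - 311.5 + 2269.5 = 3103.9
Services: 278.7 + 429.1 - 93.7 - 364.0 - 145.2 = 104.9
Trade balance = 3103.9 + 104.9 = 3208.8
(Excluded from the trade balance — financial account: inward foreign direct investment in the manufacturing sector 330.6, new loans extended by domestic banks to foreign borrowers 601.9; capital account: capital transfers received from emigrants 99.5, acquisition of foreign patents and trademarks (non-produced assets) 48.9; primary income: compensation paid to foreign seasonal workers 98.0, compensation earned by residents employed abroad 52.3, dividends paid to foreign shareholders of resident firms 302.4; secondary income: personal remittances sent abroad by immigrant workers 220.3, official development assistance provided to other countries 181.1, pension payments received by residents from foreign governments 101.0.)

3208.8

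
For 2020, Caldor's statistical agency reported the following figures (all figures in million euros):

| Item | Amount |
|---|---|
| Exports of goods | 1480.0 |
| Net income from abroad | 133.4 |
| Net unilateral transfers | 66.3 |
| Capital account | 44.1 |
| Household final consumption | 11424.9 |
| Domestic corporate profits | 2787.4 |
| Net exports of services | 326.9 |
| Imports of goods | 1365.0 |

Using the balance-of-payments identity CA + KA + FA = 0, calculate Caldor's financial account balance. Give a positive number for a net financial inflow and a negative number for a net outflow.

Goods balance = 1480.0 - 1365.0 = 115.0
Services balance = 326.9
Trade balance (goods + services) = 115.0 + 326.9 = 441.9
Net primary income = 133.4
Net secondary income = 66.3
Current account = 441.9 + 133.4 + 66.3 = 641.6
Financial account = -(641.6 + 44.1) = -685.7

-685.7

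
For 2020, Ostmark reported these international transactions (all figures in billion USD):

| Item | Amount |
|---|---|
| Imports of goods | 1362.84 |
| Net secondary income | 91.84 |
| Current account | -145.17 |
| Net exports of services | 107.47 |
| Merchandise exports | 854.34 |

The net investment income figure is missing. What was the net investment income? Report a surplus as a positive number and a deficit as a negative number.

164.02

Current account = goods balance + services balance + net primary income + net secondary income
Sum of the known components = -309.19
Net investment income = CA - (known components) = -145.17 - (-309.19) = 164.02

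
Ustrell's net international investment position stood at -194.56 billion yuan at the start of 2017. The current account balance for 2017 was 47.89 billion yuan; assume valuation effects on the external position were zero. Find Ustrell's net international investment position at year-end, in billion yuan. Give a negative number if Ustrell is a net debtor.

-146.67

With no valuation effects, change in NIIP = current account = 47.89
End-of-year NIIP = -194.56 + 47.89 = -146.67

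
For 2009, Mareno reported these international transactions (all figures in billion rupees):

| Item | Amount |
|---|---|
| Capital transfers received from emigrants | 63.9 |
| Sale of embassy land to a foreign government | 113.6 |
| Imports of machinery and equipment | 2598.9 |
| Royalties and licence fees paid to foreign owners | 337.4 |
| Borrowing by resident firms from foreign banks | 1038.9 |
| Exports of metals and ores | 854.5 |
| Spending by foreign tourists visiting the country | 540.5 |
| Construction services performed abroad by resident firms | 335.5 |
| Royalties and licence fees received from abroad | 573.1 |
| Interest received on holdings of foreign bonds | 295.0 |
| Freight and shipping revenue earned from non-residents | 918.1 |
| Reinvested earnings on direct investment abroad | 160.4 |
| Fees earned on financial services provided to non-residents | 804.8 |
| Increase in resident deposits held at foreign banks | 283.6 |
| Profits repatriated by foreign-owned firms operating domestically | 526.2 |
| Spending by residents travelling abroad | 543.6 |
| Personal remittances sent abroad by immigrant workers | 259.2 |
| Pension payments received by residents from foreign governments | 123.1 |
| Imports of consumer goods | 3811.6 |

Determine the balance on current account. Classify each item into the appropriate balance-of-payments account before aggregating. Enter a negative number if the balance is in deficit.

Goods: -3811.6 + 854.5 - 2598.9 = -5556.0
Services: 540.5 - 337.4 - 543.6 + 918.1 + 804.8 + 335.5 + 573.1 = 2291.0
Primary income: 160.4 + 295.0 - 526.2 = -70.8
Secondary income: 123.1 - 259.2 = -136.1
Current account = (-5556.0) + 2291.0 + (-70.8) + (-136.1) = -3471.9
(Excluded from the current account — capital account: capital transfers received from emigrants 63.9, sale of embassy land to a foreign government 113.6; financial account: borrowing by resident firms from foreign banks 1038.9, increase in resident deposits held at foreign banks 283.6.)

-3471.9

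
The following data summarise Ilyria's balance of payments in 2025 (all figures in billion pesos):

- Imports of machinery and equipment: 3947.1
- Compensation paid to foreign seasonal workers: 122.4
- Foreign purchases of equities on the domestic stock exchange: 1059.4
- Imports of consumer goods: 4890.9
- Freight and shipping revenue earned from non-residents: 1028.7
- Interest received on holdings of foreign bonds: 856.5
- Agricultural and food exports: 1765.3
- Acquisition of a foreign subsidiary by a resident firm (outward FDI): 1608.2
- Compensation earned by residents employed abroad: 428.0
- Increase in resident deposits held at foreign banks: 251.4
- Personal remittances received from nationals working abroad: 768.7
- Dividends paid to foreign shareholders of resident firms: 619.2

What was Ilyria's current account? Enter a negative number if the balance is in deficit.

Goods: -4890.9 + 1765.3 - 3947.1 = -7072.7
Services: 1028.7
Primary income: -619.2 + 856.5 + 428.0 - 122.4 = 542.9
Secondary income: 768.7
Current account = (-7072.7) + 1028.7 + 542.9 + 768.7 = -4732.4
(Excluded from the current account — financial account: foreign purchases of equities on the domestic stock exchange 1059.4, acquisition of a foreign subsidiary by a resident firm (outward FDI) 1608.2, increase in resident deposits held at foreign banks 251.4.)

-4732.4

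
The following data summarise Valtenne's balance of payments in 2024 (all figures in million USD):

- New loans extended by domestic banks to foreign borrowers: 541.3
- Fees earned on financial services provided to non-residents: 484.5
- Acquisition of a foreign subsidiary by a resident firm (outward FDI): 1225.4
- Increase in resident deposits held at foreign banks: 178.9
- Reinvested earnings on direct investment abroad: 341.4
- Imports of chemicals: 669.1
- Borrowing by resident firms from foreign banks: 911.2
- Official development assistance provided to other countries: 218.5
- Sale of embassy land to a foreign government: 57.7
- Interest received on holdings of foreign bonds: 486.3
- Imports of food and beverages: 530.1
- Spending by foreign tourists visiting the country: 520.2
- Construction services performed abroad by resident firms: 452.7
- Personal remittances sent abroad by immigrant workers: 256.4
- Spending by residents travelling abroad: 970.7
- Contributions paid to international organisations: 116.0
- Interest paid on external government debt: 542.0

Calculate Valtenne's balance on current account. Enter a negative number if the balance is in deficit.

-1017.7

Goods: -669.1 - 530.1 = -1199.2
Services: 452.7 - 970.7 + 520.2 + 484.5 = 486.7
Primary income: 486.3 - 542.0 + 341.4 = 285.7
Secondary income: -116.0 - 218.5 - 256.4 = -590.9
Current account = (-1199.2) + 486.7 + 285.7 + (-590.9) = -1017.7
(Excluded from the current account — financial account: new loans extended by domestic banks to foreign borrowers 541.3, acquisition of a foreign subsidiary by a resident firm (outward FDI) 1225.4, increase in resident deposits held at foreign banks 178.9, borrowing by resident firms from foreign banks 911.2; capital account: sale of embassy land to a foreign government 57.7.)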